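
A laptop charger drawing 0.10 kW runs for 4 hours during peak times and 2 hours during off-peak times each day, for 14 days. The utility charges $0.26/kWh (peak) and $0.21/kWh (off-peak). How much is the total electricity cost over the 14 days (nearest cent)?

Peak energy = 0.1 kW × 4 h × 14 = 5.6 kWh
Off-peak energy = 0.1 kW × 2 h × 14 = 2.8 kWh
Cost = 5.6 × $0.26 + 2.8 × $0.21 = $1.456 + $0.588 = $2.04

$2.04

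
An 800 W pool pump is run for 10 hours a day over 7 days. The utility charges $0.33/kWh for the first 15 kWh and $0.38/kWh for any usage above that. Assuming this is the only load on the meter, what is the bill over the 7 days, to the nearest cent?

$20.53

Runtime = 10 h/day × 7 days = 70 h
Energy = 0.8 kW × 70 h = 56 kWh
Tier 1 (0–15 kWh): 15 × $0.33 = $4.95
Above 15 kWh: 41 × $0.38 = $15.58
Bill = $20.53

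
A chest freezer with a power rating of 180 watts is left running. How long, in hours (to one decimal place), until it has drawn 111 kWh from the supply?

616.7 h

Hours = 111 kWh ÷ 0.18 kW = 616.7 h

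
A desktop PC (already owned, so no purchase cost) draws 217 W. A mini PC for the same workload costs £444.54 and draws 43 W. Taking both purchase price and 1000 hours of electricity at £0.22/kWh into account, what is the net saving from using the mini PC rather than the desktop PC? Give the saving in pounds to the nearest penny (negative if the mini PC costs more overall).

-£406.26

desktop PC: £0.00 + (217/1000) kW × 1000 h × £0.22 = £0.00 + £47.74 = £47.74
mini PC: £444.54 + (43/1000) kW × 1000 h × £0.22 = £444.54 + £9.46 = £454
Saving = £47.74 − £454 = −£406.26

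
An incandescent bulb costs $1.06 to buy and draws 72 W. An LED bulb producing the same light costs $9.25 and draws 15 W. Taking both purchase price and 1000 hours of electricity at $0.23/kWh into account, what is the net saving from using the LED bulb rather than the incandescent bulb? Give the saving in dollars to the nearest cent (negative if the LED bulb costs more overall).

incandescent bulb: $1.06 + (72/1000) kW × 1000 h × $0.23 = $1.06 + $16.56 = $17.62
LED bulb: $9.25 + (15/1000) kW × 1000 h × $0.23 = $9.25 + $3.45 = $12.7
Saving = $17.62 − $12.7 = $4.92

$4.92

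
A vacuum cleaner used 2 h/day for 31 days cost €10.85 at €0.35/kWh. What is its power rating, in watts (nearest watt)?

Energy = €10.85 ÷ €0.35/kWh = 31 kWh
Runtime = 2 h/day × 31 days = 62 h
Power = 31 kWh ÷ 62 h = 0.5 kW = 500 W

500 W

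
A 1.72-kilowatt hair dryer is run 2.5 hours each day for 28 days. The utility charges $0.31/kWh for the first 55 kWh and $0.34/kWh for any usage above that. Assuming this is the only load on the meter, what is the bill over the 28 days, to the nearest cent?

$39.29

Runtime = 2.5 h/day × 28 days = 70 h
Energy = 1.72 kW × 70 h = 120.4 kWh
Tier 1 (0–55 kWh): 55 × $0.31 = $17.05
Above 55 kWh: 65.4 × $0.34 = $22.236
Bill = $39.29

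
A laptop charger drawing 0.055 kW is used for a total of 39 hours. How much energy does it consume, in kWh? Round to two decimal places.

Energy = 0.055 kW × 39 h = 2.145 kWh ≈ 2.15 kWh

2.15 kWh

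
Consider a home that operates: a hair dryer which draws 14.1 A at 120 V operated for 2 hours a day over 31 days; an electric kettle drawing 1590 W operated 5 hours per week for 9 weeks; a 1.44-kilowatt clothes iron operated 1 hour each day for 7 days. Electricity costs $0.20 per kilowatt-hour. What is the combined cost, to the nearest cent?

$37.31

hair dryer: Power = 14.1 A × 120 V = 1692 W = 1.692 kW
hair dryer: Runtime = 2 h/day × 31 days = 62 h
hair dryer: 1.692 kW × 62 h = 104.904 kWh
electric kettle: Runtime = 5 h/week × 9 weeks = 45 h
electric kettle: 1.59 kW × 45 h = 71.55 kWh
clothes iron: Runtime = 1 h/day × 7 days = 7 h
clothes iron: 1.44 kW × 7 h = 10.08 kWh
Total energy = 186.534 kWh
Cost = 186.534 × $0.20 = $37.31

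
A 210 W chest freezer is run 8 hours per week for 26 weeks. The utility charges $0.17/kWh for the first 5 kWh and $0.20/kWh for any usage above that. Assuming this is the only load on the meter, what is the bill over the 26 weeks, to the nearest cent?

$8.59

Runtime = 8 h/week × 26 weeks = 208 h
Energy = 0.21 kW × 208 h = 43.68 kWh
Tier 1 (0–5 kWh): 5 × $0.17 = $0.85
Above 5 kWh: 38.68 × $0.20 = $7.736
Bill = $8.59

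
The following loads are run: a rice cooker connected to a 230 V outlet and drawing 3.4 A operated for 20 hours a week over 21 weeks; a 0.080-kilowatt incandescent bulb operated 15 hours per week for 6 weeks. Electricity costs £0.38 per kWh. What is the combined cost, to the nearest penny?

£127.54

rice cooker: Power = 3.4 A × 230 V = 782 W = 0.782 kW
rice cooker: Runtime = 20 h/week × 21 weeks = 420 h
rice cooker: 0.782 kW × 420 h = 328.44 kWh
incandescent bulb: Runtime = 15 h/week × 6 weeks = 90 h
incandescent bulb: 0.08 kW × 90 h = 7.2 kWh
Total energy = 335.64 kWh
Cost = 335.64 × £0.38 = £127.54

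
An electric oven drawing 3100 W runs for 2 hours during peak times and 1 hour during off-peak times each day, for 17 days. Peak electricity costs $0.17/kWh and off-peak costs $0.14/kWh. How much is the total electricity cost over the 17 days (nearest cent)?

$25.30

Peak energy = 3.1 kW × 2 h × 17 = 105.4 kWh
Off-peak energy = 3.1 kW × 1 h × 17 = 52.7 kWh
Cost = 105.4 × $0.17 + 52.7 × $0.14 = $17.918 + $7.378 = $25.30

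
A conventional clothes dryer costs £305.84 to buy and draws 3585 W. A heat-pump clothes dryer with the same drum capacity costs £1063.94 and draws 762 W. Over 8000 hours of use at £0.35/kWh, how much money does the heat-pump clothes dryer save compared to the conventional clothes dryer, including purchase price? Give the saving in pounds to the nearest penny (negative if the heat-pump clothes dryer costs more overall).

conventional clothes dryer: £305.84 + (3585/1000) kW × 8000 h × £0.35 = £305.84 + £10038 = £10343.84
heat-pump clothes dryer: £1063.94 + (762/1000) kW × 8000 h × £0.35 = £1063.94 + £2133.6 = £3197.54
Saving = £10343.84 − £3197.54 = £7146.3

£7146.30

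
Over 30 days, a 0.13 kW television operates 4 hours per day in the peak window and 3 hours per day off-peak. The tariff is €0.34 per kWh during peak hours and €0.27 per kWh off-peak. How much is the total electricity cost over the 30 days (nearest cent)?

€8.46

Peak energy = 0.13 kW × 4 h × 30 = 15.6 kWh
Off-peak energy = 0.13 kW × 3 h × 30 = 11.7 kWh
Cost = 15.6 × €0.34 + 11.7 × €0.27 = €5.304 + €3.159 = €8.46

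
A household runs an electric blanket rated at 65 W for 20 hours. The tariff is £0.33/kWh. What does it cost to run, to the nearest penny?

£0.43

Energy = 0.065 kW × 20 h = 1.3 kWh
Cost = 1.3 kWh × £0.33/kWh = £0.43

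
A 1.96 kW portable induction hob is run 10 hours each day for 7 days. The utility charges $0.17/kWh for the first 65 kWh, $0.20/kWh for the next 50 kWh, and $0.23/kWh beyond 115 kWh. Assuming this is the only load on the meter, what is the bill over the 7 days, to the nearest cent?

$26.16

Runtime = 10 h/day × 7 days = 70 h
Energy = 1.96 kW × 70 h = 137.2 kWh
Tier 1 (0–65 kWh): 65 × $0.17 = $11.05
Tier 2 (65–115 kWh): 50 × $0.20 = $10
Above 115 kWh: 22.2 × $0.23 = $5.106
Bill = $26.16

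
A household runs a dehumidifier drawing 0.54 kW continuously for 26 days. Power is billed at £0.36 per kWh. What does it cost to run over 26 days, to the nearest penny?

Runtime = 24 h × 26 = 624 h
Energy = 0.54 kW × 624 h = 336.96 kWh
Cost = 336.96 kWh × £0.36/kWh = £121.31

£121.31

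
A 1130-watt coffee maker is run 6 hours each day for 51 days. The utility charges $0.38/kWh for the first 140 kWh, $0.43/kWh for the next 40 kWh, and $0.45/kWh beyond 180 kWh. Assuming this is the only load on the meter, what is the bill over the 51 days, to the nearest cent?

$145.00

Runtime = 6 h/day × 51 days = 306 h
Energy = 1.13 kW × 306 h = 345.78 kWh
Tier 1 (0–140 kWh): 140 × $0.38 = $53.2
Tier 2 (140–180 kWh): 40 × $0.43 = $17.2
Above 180 kWh: 165.78 × $0.45 = $74.601
Bill = $145.00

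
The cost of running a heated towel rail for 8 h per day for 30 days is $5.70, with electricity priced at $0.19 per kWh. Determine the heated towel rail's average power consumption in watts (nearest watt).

Energy = $5.70 ÷ $0.19/kWh = 30 kWh
Runtime = 8 h/day × 30 days = 240 h
Power = 30 kWh ÷ 240 h = 0.125 kW = 125 W

125 W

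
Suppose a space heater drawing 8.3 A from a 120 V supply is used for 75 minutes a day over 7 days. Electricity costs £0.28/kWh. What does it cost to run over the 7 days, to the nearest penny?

£2.44

Power = 8.3 A × 120 V = 996 W = 0.996 kW
Runtime = 75 min × 7 = 525 min = 8.75 h
Energy = 0.996 kW × 8.75 h = 8.715 kWh
Cost = 8.715 kWh × £0.28/kWh = £2.44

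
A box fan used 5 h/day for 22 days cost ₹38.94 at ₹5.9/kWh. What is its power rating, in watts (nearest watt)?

Energy = ₹38.94 ÷ ₹5.9/kWh = 6.6 kWh
Runtime = 5 h/day × 22 days = 110 h
Power = 6.6 kWh ÷ 110 h = 0.06 kW = 60 W

60 W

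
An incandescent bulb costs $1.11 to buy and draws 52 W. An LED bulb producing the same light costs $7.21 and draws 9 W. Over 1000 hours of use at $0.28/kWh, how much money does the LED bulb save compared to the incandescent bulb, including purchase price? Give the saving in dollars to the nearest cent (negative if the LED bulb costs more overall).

$5.94

incandescent bulb: $1.11 + (52/1000) kW × 1000 h × $0.28 = $1.11 + $14.56 = $15.67
LED bulb: $7.21 + (9/1000) kW × 1000 h × $0.28 = $7.21 + $2.52 = $9.73
Saving = $15.67 − $9.73 = $5.94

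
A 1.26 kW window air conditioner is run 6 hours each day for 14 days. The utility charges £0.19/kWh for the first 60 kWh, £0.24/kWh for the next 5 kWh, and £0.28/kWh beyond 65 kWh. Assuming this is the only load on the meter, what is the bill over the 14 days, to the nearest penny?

£24.04

Runtime = 6 h/day × 14 days = 84 h
Energy = 1.26 kW × 84 h = 105.84 kWh
Tier 1 (0–60 kWh): 60 × £0.19 = £11.4
Tier 2 (60–65 kWh): 5 × £0.24 = £1.2
Above 65 kWh: 40.84 × £0.28 = £11.4352
Bill = £24.04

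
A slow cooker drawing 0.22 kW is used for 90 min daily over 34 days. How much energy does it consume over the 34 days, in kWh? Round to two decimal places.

Runtime = 90 min × 34 = 3060 min = 51 h
Energy = 0.22 kW × 51 h = 11.22 kWh

11.22 kWh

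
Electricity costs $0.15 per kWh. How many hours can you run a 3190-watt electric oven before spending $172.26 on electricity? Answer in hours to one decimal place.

Energy available = $172.26 ÷ $0.15/kWh = 1148.4 kWh
Hours = 1148.4 kWh ÷ 3.19 kW = 360.0 h

360.0 h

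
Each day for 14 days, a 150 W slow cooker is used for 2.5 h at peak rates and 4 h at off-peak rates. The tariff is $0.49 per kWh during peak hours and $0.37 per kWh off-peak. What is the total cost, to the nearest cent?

$5.68

Peak energy = 0.15 kW × 2.5 h × 14 = 5.25 kWh
Off-peak energy = 0.15 kW × 4 h × 14 = 8.4 kWh
Cost = 5.25 × $0.49 + 8.4 × $0.37 = $2.5725 + $3.108 = $5.68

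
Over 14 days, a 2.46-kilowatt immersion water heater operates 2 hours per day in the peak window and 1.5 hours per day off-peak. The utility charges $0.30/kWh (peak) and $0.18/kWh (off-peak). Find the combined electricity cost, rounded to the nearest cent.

Peak energy = 2.46 kW × 2 h × 14 = 68.88 kWh
Off-peak energy = 2.46 kW × 1.5 h × 14 = 51.66 kWh
Cost = 68.88 × $0.30 + 51.66 × $0.18 = $20.664 + $9.2988 = $29.96

$29.96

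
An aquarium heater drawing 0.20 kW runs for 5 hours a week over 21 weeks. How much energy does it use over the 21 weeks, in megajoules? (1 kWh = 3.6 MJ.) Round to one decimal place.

75.6 MJ

Runtime = 5 h/week × 21 weeks = 105 h
Energy = 0.2 kW × 105 h = 21 kWh
= 21 × 3.6 MJ = 75.6 MJ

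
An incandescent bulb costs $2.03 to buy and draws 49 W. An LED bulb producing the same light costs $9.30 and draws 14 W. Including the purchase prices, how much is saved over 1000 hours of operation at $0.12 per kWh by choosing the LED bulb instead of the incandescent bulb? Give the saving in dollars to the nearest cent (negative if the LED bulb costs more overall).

incandescent bulb: $2.03 + (49/1000) kW × 1000 h × $0.12 = $2.03 + $5.88 = $7.91
LED bulb: $9.30 + (14/1000) kW × 1000 h × $0.12 = $9.30 + $1.68 = $10.98
Saving = $7.91 − $10.98 = −$3.07

-$3.07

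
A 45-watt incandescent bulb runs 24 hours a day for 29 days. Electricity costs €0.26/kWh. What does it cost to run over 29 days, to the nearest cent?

Runtime = 24 h × 29 = 696 h
Energy = 0.045 kW × 696 h = 31.32 kWh
Cost = 31.32 kWh × €0.26/kWh = €8.14

€8.14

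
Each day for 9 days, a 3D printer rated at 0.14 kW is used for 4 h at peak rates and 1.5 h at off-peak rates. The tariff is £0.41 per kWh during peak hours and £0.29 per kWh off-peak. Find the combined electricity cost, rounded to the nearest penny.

£2.61

Peak energy = 0.14 kW × 4 h × 9 = 5.04 kWh
Off-peak energy = 0.14 kW × 1.5 h × 9 = 1.89 kWh
Cost = 5.04 × £0.41 + 1.89 × £0.29 = £2.0664 + £0.5481 = £2.61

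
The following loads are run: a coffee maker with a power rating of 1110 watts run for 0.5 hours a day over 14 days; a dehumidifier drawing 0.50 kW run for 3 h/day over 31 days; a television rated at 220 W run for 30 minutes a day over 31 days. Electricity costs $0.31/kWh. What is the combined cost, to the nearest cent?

coffee maker: Runtime = 0.5 h/day × 14 days = 7 h
coffee maker: 1.11 kW × 7 h = 7.77 kWh
dehumidifier: Runtime = 3 h/day × 31 days = 93 h
dehumidifier: 0.5 kW × 93 h = 46.5 kWh
television: Runtime = 30 min × 31 = 930 min = 15.5 h
television: 0.22 kW × 15.5 h = 3.41 kWh
Total energy = 57.68 kWh
Cost = 57.68 × $0.31 = $17.88

$17.88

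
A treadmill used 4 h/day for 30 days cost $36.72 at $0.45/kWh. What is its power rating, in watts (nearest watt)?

Energy = $36.72 ÷ $0.45/kWh = 81.6 kWh
Runtime = 4 h/day × 30 days = 120 h
Power = 81.6 kWh ÷ 120 h = 0.68 kW = 680 W

680 W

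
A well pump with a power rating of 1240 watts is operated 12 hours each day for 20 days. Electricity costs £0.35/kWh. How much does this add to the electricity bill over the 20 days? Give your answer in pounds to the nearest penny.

£104.16

Runtime = 12 h/day × 20 days = 240 h
Energy = 1.24 kW × 240 h = 297.6 kWh
Cost = 297.6 kWh × £0.35/kWh = £104.16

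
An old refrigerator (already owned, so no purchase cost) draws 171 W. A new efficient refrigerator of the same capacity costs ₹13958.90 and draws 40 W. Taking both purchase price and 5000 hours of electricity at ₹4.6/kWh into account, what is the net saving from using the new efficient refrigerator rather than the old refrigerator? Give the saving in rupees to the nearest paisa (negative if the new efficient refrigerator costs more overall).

-₹10945.90

old refrigerator: ₹0.00 + (171/1000) kW × 5000 h × ₹4.6 = ₹0.00 + ₹3933 = ₹3933
new efficient refrigerator: ₹13958.90 + (40/1000) kW × 5000 h × ₹4.6 = ₹13958.90 + ₹920 = ₹14878.9
Saving = ₹3933 − ₹14878.9 = −₹10945.9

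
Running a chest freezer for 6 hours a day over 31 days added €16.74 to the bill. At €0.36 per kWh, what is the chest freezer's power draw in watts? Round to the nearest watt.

250 W

Energy = €16.74 ÷ €0.36/kWh = 46.5 kWh
Runtime = 6 h/day × 31 days = 186 h
Power = 46.5 kWh ÷ 186 h = 0.25 kW = 250 W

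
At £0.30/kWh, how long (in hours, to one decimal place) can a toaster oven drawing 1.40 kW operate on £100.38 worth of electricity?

239.0 h

Energy available = £100.38 ÷ £0.30/kWh = 334.6 kWh
Hours = 334.6 kWh ÷ 1.4 kW = 239.0 h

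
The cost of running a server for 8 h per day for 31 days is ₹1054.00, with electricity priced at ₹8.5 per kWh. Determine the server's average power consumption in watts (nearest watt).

Energy = ₹1054.00 ÷ ₹8.5/kWh = 124 kWh
Runtime = 8 h/day × 31 days = 248 h
Power = 124 kWh ÷ 248 h = 0.5 kW = 500 W

500 W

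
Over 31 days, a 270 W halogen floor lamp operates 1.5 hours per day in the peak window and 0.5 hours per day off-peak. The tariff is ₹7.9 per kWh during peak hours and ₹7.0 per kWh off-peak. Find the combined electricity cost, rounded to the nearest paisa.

Peak energy = 0.27 kW × 1.5 h × 31 = 12.555 kWh
Off-peak energy = 0.27 kW × 0.5 h × 31 = 4.185 kWh
Cost = 12.555 × ₹7.9 + 4.185 × ₹7.0 = ₹99.1845 + ₹29.295 = ₹128.48

₹128.48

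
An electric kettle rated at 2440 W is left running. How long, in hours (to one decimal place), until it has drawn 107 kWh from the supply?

Hours = 107 kWh ÷ 2.44 kW = 43.9 h

43.9 h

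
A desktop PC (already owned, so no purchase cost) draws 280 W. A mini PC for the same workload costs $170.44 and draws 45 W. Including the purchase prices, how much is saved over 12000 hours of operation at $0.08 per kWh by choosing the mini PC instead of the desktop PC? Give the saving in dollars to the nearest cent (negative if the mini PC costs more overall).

desktop PC: $0.00 + (280/1000) kW × 12000 h × $0.08 = $0.00 + $268.8 = $268.8
mini PC: $170.44 + (45/1000) kW × 12000 h × $0.08 = $170.44 + $43.2 = $213.64
Saving = $268.8 − $213.64 = $55.16

$55.16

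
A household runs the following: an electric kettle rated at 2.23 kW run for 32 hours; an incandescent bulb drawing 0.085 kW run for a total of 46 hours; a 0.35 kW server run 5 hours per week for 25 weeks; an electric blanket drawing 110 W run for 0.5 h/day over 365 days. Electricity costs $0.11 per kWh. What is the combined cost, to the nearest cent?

$15.30

electric kettle: 2.23 kW × 32 h = 71.36 kWh
incandescent bulb: 0.085 kW × 46 h = 3.91 kWh
server: Runtime = 5 h/week × 25 weeks = 125 h
server: 0.35 kW × 125 h = 43.75 kWh
electric blanket: Runtime = 0.5 h/day × 365 days = 182.5 h
electric blanket: 0.11 kW × 182.5 h = 20.075 kWh
Total energy = 139.095 kWh
Cost = 139.095 × $0.11 = $15.30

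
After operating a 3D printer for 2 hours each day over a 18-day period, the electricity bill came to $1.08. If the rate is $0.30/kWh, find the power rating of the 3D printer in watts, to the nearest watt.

Energy = $1.08 ÷ $0.30/kWh = 3.6 kWh
Runtime = 2 h/day × 18 days = 36 h
Power = 3.6 kWh ÷ 36 h = 0.1 kW = 100 W

100 W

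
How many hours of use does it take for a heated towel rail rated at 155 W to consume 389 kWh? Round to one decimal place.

Hours = 389 kWh ÷ 0.155 kW = 2509.7 h

2509.7 h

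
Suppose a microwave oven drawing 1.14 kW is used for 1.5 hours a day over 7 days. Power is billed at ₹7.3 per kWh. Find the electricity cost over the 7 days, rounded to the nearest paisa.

₹87.38

Runtime = 1.5 h/day × 7 days = 10.5 h
Energy = 1.14 kW × 10.5 h = 11.97 kWh
Cost = 11.97 kWh × ₹7.3/kWh = ₹87.38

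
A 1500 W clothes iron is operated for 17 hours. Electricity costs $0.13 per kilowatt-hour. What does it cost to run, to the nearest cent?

Energy = 1.5 kW × 17 h = 25.5 kWh
Cost = 25.5 kWh × $0.13/kWh = $3.32

$3.32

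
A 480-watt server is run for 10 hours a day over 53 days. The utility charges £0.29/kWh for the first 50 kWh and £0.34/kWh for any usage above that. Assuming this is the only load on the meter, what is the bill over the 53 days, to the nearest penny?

£84.00

Runtime = 10 h/day × 53 days = 530 h
Energy = 0.48 kW × 530 h = 254.4 kWh
Tier 1 (0–50 kWh): 50 × £0.29 = £14.5
Above 50 kWh: 204.4 × £0.34 = £69.496
Bill = £84.00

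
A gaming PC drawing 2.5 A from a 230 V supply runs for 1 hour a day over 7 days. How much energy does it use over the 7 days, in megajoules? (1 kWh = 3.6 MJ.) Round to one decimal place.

14.5 MJ

Power = 2.5 A × 230 V = 575 W = 0.575 kW
Runtime = 1 h/day × 7 days = 7 h
Energy = 0.575 kW × 7 h = 4.025 kWh
= 4.025 × 3.6 MJ = 14.5 MJ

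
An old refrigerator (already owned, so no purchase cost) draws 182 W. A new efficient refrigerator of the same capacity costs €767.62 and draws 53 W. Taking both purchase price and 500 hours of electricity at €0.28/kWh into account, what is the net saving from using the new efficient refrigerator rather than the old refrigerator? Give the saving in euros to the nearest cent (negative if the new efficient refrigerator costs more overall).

-€749.56

old refrigerator: €0.00 + (182/1000) kW × 500 h × €0.28 = €0.00 + €25.48 = €25.48
new efficient refrigerator: €767.62 + (53/1000) kW × 500 h × €0.28 = €767.62 + €7.42 = €775.04
Saving = €25.48 − €775.04 = −€749.56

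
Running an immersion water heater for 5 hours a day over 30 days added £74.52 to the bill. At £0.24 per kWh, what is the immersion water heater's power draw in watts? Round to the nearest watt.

Energy = £74.52 ÷ £0.24/kWh = 310.5 kWh
Runtime = 5 h/day × 30 days = 150 h
Power = 310.5 kWh ÷ 150 h = 2.07 kW = 2070 W

2070 W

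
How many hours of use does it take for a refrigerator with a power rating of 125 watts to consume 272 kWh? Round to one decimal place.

2176.0 h

Hours = 272 kWh ÷ 0.125 kW = 2176.0 h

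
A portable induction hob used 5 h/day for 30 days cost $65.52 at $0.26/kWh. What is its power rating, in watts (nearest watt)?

Energy = $65.52 ÷ $0.26/kWh = 252 kWh
Runtime = 5 h/day × 30 days = 150 h
Power = 252 kWh ÷ 150 h = 1.68 kW = 1680 W

1680 W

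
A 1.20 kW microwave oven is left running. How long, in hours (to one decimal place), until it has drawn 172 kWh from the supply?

143.3 h

Hours = 172 kWh ÷ 1.2 kW = 143.3 h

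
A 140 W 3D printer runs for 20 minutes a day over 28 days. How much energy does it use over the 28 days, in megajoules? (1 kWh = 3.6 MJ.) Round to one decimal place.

4.7 MJ

Runtime = 20 min × 28 = 560 min = 9.333333… h
Energy = 0.14 kW × 9.333333… h = 1.306666… kWh
= 1.306666… × 3.6 MJ = 4.7 MJ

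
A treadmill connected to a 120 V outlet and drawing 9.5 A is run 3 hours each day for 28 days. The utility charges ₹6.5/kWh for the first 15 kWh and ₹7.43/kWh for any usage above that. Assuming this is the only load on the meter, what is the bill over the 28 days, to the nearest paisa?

₹697.55

Power = 9.5 A × 120 V = 1140 W = 1.14 kW
Runtime = 3 h/day × 28 days = 84 h
Energy = 1.14 kW × 84 h = 95.76 kWh
Tier 1 (0–15 kWh): 15 × ₹6.5 = ₹97.5
Above 15 kWh: 80.76 × ₹7.43 = ₹600.0468
Bill = ₹697.55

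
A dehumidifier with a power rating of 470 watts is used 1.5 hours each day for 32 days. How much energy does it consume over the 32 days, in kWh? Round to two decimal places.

22.56 kWh

Runtime = 1.5 h/day × 32 days = 48 h
Energy = 0.47 kW × 48 h = 22.56 kWh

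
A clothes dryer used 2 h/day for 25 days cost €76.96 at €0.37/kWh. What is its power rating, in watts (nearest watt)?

4160 W

Energy = €76.96 ÷ €0.37/kWh = 208 kWh
Runtime = 2 h/day × 25 days = 50 h
Power = 208 kWh ÷ 50 h = 4.16 kW = 4160 W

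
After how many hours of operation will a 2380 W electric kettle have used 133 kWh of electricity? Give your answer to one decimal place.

55.9 h

Hours = 133 kWh ÷ 2.38 kW = 55.9 h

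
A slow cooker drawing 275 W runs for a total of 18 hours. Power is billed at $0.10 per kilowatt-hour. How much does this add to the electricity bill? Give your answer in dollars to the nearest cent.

$0.50

Energy = 0.275 kW × 18 h = 4.95 kWh
Cost = 4.95 kWh × $0.10/kWh = $0.50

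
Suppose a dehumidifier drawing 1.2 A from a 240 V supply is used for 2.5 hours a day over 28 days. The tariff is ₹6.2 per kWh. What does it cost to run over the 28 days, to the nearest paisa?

₹124.99

Power = 1.2 A × 240 V = 288 W = 0.288 kW
Runtime = 2.5 h/day × 28 days = 70 h
Energy = 0.288 kW × 70 h = 20.16 kWh
Cost = 20.16 kWh × ₹6.2/kWh = ₹124.99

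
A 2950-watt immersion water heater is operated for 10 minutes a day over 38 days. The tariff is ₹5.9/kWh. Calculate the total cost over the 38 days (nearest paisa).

₹110.23

Runtime = 10 min × 38 = 380 min = 6.333333… h
Energy = 2.95 kW × 6.333333… h = 18.683333… kWh
Cost = 18.683333… kWh × ₹5.9/kWh = ₹110.23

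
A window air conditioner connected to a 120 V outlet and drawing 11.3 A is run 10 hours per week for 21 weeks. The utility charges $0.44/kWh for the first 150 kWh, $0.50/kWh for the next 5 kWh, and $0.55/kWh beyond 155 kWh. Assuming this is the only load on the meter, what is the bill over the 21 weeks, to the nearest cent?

$139.87

Power = 11.3 A × 120 V = 1356 W = 1.356 kW
Runtime = 10 h/week × 21 weeks = 210 h
Energy = 1.356 kW × 210 h = 284.76 kWh
Tier 1 (0–150 kWh): 150 × $0.44 = $66
Tier 2 (150–155 kWh): 5 × $0.50 = $2.5
Above 155 kWh: 129.76 × $0.55 = $71.368
Bill = $139.87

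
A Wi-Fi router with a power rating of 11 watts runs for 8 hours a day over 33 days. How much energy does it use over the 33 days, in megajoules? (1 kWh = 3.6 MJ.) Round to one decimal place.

Runtime = 8 h/day × 33 days = 264 h
Energy = 0.011 kW × 264 h = 2.904 kWh
= 2.904 × 3.6 MJ = 10.5 MJ

10.5 MJ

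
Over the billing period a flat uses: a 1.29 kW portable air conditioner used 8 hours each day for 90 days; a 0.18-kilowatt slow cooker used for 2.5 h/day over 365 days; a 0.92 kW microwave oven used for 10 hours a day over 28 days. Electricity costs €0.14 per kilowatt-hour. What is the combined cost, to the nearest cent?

€189.09

portable air conditioner: Runtime = 8 h/day × 90 days = 720 h
portable air conditioner: 1.29 kW × 720 h = 928.8 kWh
slow cooker: Runtime = 2.5 h/day × 365 days = 912.5 h
slow cooker: 0.18 kW × 912.5 h = 164.25 kWh
microwave oven: Runtime = 10 h/day × 28 days = 280 h
microwave oven: 0.92 kW × 280 h = 257.6 kWh
Total energy = 1350.65 kWh
Cost = 1350.65 × €0.14 = €189.09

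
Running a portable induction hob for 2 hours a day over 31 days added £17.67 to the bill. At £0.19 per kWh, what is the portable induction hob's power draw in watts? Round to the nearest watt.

Energy = £17.67 ÷ £0.19/kWh = 93 kWh
Runtime = 2 h/day × 31 days = 62 h
Power = 93 kWh ÷ 62 h = 1.5 kW = 1500 W

1500 W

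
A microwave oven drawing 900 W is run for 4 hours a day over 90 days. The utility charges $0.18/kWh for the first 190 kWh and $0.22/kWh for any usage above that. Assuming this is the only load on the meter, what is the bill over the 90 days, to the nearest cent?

Runtime = 4 h/day × 90 days = 360 h
Energy = 0.9 kW × 360 h = 324 kWh
Tier 1 (0–190 kWh): 190 × $0.18 = $34.2
Above 190 kWh: 134 × $0.22 = $29.48
Bill = $63.68

$63.68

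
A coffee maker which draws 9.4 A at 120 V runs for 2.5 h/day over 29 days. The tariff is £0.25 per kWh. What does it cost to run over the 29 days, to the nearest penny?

£20.45

Power = 9.4 A × 120 V = 1128 W = 1.128 kW
Runtime = 2.5 h/day × 29 days = 72.5 h
Energy = 1.128 kW × 72.5 h = 81.78 kWh
Cost = 81.78 kWh × £0.25/kWh = £20.45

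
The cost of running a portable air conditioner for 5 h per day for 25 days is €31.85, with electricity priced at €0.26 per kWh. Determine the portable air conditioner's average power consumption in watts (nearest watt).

Energy = €31.85 ÷ €0.26/kWh = 122.5 kWh
Runtime = 5 h/day × 25 days = 125 h
Power = 122.5 kWh ÷ 125 h = 0.98 kW = 980 W

980 W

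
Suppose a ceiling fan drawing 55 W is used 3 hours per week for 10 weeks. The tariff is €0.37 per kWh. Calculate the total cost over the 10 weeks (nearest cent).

€0.61

Runtime = 3 h/week × 10 weeks = 30 h
Energy = 0.055 kW × 30 h = 1.65 kWh
Cost = 1.65 kWh × €0.37/kWh = €0.61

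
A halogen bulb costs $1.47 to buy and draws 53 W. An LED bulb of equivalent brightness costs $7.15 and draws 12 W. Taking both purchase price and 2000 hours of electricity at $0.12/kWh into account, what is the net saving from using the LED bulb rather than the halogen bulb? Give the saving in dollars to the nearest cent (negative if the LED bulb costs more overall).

halogen bulb: $1.47 + (53/1000) kW × 2000 h × $0.12 = $1.47 + $12.72 = $14.19
LED bulb: $7.15 + (12/1000) kW × 2000 h × $0.12 = $7.15 + $2.88 = $10.03
Saving = $14.19 − $10.03 = $4.16

$4.16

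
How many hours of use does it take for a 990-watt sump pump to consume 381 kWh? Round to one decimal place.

384.8 h

Hours = 381 kWh ÷ 0.99 kW = 384.8 h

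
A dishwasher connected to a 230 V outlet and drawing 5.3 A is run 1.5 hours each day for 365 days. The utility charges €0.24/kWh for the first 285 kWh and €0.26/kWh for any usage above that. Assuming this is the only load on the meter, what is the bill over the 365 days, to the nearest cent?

€167.82

Power = 5.3 A × 230 V = 1219 W = 1.219 kW
Runtime = 1.5 h/day × 365 days = 547.5 h
Energy = 1.219 kW × 547.5 h = 667.4025 kWh
Tier 1 (0–285 kWh): 285 × €0.24 = €68.4
Above 285 kWh: 382.4025 × €0.26 = €99.42465
Bill = €167.82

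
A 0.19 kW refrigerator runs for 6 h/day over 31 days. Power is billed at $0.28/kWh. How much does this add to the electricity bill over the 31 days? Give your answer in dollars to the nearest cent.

$9.90

Runtime = 6 h/day × 31 days = 186 h
Energy = 0.19 kW × 186 h = 35.34 kWh
Cost = 35.34 kWh × $0.28/kWh = $9.90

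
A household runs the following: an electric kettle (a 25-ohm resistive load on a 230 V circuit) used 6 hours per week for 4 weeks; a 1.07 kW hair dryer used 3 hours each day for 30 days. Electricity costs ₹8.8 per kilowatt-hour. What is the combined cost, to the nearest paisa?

electric kettle: Power = V²/R = 230²/25 = 2116 W = 2.116 kW
electric kettle: Runtime = 6 h/week × 4 weeks = 24 h
electric kettle: 2.116 kW × 24 h = 50.784 kWh
hair dryer: Runtime = 3 h/day × 30 days = 90 h
hair dryer: 1.07 kW × 90 h = 96.3 kWh
Total energy = 147.084 kWh
Cost = 147.084 × ₹8.8 = ₹1294.34

₹1294.34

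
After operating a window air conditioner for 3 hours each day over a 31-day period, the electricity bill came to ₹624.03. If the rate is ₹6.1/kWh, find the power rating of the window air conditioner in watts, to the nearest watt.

Energy = ₹624.03 ÷ ₹6.1/kWh = 102.3 kWh
Runtime = 3 h/day × 31 days = 93 h
Power = 102.3 kWh ÷ 93 h = 1.1 kW = 1100 W

1100 W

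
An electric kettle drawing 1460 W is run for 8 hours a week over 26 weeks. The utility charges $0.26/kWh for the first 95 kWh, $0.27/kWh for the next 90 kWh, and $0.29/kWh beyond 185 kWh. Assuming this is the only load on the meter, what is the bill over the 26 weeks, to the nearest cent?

Runtime = 8 h/week × 26 weeks = 208 h
Energy = 1.46 kW × 208 h = 303.68 kWh
Tier 1 (0–95 kWh): 95 × $0.26 = $24.7
Tier 2 (95–185 kWh): 90 × $0.27 = $24.3
Above 185 kWh: 118.68 × $0.29 = $34.4172
Bill = $83.42

$83.42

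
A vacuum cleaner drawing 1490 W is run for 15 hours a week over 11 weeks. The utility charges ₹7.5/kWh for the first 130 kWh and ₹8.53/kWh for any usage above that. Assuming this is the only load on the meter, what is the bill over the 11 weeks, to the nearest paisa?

Runtime = 15 h/week × 11 weeks = 165 h
Energy = 1.49 kW × 165 h = 245.85 kWh
Tier 1 (0–130 kWh): 130 × ₹7.5 = ₹975
Above 130 kWh: 115.85 × ₹8.53 = ₹988.2005
Bill = ₹1963.20

₹1963.20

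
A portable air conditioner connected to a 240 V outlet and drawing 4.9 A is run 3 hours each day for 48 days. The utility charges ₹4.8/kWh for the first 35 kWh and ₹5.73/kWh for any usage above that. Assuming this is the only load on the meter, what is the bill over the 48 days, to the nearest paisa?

₹937.79

Power = 4.9 A × 240 V = 1176 W = 1.176 kW
Runtime = 3 h/day × 48 days = 144 h
Energy = 1.176 kW × 144 h = 169.344 kWh
Tier 1 (0–35 kWh): 35 × ₹4.8 = ₹168
Above 35 kWh: 134.344 × ₹5.73 = ₹769.79112
Bill = ₹937.79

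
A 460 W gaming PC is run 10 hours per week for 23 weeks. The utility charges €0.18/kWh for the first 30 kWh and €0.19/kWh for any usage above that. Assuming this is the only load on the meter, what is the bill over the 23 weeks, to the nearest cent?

Runtime = 10 h/week × 23 weeks = 230 h
Energy = 0.46 kW × 230 h = 105.8 kWh
Tier 1 (0–30 kWh): 30 × €0.18 = €5.4
Above 30 kWh: 75.8 × €0.19 = €14.402
Bill = €19.80

€19.80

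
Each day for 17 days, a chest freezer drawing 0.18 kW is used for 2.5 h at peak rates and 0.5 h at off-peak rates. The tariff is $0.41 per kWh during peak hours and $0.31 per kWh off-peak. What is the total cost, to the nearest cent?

Peak energy = 0.18 kW × 2.5 h × 17 = 7.65 kWh
Off-peak energy = 0.18 kW × 0.5 h × 17 = 1.53 kWh
Cost = 7.65 × $0.41 + 1.53 × $0.31 = $3.1365 + $0.4743 = $3.61

$3.61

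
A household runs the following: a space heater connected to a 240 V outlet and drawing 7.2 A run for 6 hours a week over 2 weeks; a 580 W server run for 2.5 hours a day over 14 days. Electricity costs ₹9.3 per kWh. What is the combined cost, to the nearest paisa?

space heater: Power = 7.2 A × 240 V = 1728 W = 1.728 kW
space heater: Runtime = 6 h/week × 2 weeks = 12 h
space heater: 1.728 kW × 12 h = 20.736 kWh
server: Runtime = 2.5 h/day × 14 days = 35 h
server: 0.58 kW × 35 h = 20.3 kWh
Total energy = 41.036 kWh
Cost = 41.036 × ₹9.3 = ₹381.63

₹381.63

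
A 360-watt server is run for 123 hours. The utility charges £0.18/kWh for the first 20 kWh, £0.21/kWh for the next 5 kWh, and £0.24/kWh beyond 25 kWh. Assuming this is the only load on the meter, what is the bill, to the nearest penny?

£9.28

Energy = 0.36 kW × 123 h = 44.28 kWh
Tier 1 (0–20 kWh): 20 × £0.18 = £3.6
Tier 2 (20–25 kWh): 5 × £0.21 = £1.05
Above 25 kWh: 19.28 × £0.24 = £4.6272
Bill = £9.28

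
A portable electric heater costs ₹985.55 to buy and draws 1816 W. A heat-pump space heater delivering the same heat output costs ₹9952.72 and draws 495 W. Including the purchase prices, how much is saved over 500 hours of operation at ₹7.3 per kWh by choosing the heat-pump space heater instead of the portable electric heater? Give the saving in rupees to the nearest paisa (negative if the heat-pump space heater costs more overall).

-₹4145.52

portable electric heater: ₹985.55 + (1816/1000) kW × 500 h × ₹7.3 = ₹985.55 + ₹6628.4 = ₹7613.95
heat-pump space heater: ₹9952.72 + (495/1000) kW × 500 h × ₹7.3 = ₹9952.72 + ₹1806.75 = ₹11759.47
Saving = ₹7613.95 − ₹11759.47 = −₹4145.52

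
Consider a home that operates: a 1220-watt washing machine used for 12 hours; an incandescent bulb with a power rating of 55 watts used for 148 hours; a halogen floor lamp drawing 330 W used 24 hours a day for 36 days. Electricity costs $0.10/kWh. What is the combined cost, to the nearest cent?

$30.79

washing machine: 1.22 kW × 12 h = 14.64 kWh
incandescent bulb: 0.055 kW × 148 h = 8.14 kWh
halogen floor lamp: Runtime = 24 h × 36 = 864 h
halogen floor lamp: 0.33 kW × 864 h = 285.12 kWh
Total energy = 307.9 kWh
Cost = 307.9 × $0.10 = $30.79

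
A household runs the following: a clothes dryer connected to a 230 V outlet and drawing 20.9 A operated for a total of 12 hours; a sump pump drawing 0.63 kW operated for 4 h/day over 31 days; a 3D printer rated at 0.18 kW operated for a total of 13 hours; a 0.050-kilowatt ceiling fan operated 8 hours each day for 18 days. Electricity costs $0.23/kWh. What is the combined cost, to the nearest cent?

$33.43

clothes dryer: Power = 20.9 A × 230 V = 4807 W = 4.807 kW
clothes dryer: 4.807 kW × 12 h = 57.684 kWh
sump pump: Runtime = 4 h/day × 31 days = 124 h
sump pump: 0.63 kW × 124 h = 78.12 kWh
3D printer: 0.18 kW × 13 h = 2.34 kWh
ceiling fan: Runtime = 8 h/day × 18 days = 144 h
ceiling fan: 0.05 kW × 144 h = 7.2 kWh
Total energy = 145.344 kWh
Cost = 145.344 × $0.23 = $33.43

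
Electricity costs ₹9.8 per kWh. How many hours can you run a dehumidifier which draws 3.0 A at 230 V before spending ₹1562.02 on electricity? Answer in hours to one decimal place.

231.0 h

Power = 3.0 A × 230 V = 690 W = 0.69 kW
Energy available = ₹1562.02 ÷ ₹9.8/kWh = 159.3898 kWh
Hours = 159.3898 kWh ÷ 0.69 kW = 231.0 h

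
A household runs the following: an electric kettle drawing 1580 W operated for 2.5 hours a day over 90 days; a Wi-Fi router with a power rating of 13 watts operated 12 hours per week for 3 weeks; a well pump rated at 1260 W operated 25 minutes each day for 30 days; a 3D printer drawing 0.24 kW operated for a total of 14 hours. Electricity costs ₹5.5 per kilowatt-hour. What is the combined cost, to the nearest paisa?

electric kettle: Runtime = 2.5 h/day × 90 days = 225 h
electric kettle: 1.58 kW × 225 h = 355.5 kWh
Wi-Fi router: Runtime = 12 h/week × 3 weeks = 36 h
Wi-Fi router: 0.013 kW × 36 h = 0.468 kWh
well pump: Runtime = 25 min × 30 = 750 min = 12.5 h
well pump: 1.26 kW × 12.5 h = 15.75 kWh
3D printer: 0.24 kW × 14 h = 3.36 kWh
Total energy = 375.078 kWh
Cost = 375.078 × ₹5.5 = ₹2062.93

₹2062.93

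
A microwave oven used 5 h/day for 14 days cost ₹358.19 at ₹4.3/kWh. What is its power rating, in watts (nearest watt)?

1190 W

Energy = ₹358.19 ÷ ₹4.3/kWh = 83.3 kWh
Runtime = 5 h/day × 14 days = 70 h
Power = 83.3 kWh ÷ 70 h = 1.19 kW = 1190 W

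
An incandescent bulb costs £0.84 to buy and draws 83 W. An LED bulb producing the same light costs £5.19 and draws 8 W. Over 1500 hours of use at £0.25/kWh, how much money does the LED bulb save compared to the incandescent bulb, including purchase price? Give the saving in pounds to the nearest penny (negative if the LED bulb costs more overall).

incandescent bulb: £0.84 + (83/1000) kW × 1500 h × £0.25 = £0.84 + £31.125 = £31.965
LED bulb: £5.19 + (8/1000) kW × 1500 h × £0.25 = £5.19 + £3 = £8.19
Saving = £31.965 − £8.19 = £23.775 → £23.78

£23.78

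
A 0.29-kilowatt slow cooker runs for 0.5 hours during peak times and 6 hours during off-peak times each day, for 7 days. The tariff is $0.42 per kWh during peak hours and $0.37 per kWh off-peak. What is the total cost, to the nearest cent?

$4.93

Peak energy = 0.29 kW × 0.5 h × 7 = 1.015 kWh
Off-peak energy = 0.29 kW × 6 h × 7 = 12.18 kWh
Cost = 1.015 × $0.42 + 12.18 × $0.37 = $0.4263 + $4.5066 = $4.93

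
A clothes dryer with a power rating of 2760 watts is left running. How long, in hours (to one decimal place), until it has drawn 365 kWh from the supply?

132.2 h

Hours = 365 kWh ÷ 2.76 kW = 132.2 h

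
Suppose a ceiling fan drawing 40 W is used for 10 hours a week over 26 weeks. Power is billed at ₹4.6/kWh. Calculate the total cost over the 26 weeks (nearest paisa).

Runtime = 10 h/week × 26 weeks = 260 h
Energy = 0.04 kW × 260 h = 10.4 kWh
Cost = 10.4 kWh × ₹4.6/kWh = ₹47.84

₹47.84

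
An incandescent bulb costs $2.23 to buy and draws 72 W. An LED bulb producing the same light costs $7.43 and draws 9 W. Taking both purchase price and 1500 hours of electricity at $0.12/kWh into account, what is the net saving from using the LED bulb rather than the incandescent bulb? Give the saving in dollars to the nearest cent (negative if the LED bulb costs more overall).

$6.14

incandescent bulb: $2.23 + (72/1000) kW × 1500 h × $0.12 = $2.23 + $12.96 = $15.19
LED bulb: $7.43 + (9/1000) kW × 1500 h × $0.12 = $7.43 + $1.62 = $9.05
Saving = $15.19 − $9.05 = $6.14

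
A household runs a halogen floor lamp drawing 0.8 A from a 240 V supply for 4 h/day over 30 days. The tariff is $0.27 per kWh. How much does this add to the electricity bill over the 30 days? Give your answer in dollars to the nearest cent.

$6.22

Power = 0.8 A × 240 V = 192 W = 0.192 kW
Runtime = 4 h/day × 30 days = 120 h
Energy = 0.192 kW × 120 h = 23.04 kWh
Cost = 23.04 kWh × $0.27/kWh = $6.22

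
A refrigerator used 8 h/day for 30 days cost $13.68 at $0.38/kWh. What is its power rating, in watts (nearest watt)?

Energy = $13.68 ÷ $0.38/kWh = 36 kWh
Runtime = 8 h/day × 30 days = 240 h
Power = 36 kWh ÷ 240 h = 0.15 kW = 150 W

150 W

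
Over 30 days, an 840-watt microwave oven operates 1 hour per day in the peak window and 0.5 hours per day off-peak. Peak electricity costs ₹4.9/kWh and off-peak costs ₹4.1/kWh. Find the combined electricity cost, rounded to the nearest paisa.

Peak energy = 0.84 kW × 1 h × 30 = 25.2 kWh
Off-peak energy = 0.84 kW × 0.5 h × 30 = 12.6 kWh
Cost = 25.2 × ₹4.9 + 12.6 × ₹4.1 = ₹123.48 + ₹51.66 = ₹175.14

₹175.14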